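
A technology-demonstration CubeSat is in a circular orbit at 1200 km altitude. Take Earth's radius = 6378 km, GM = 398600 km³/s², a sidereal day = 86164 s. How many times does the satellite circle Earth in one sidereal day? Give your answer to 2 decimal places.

Semi-major axis a = 6378 + 1200 = 7578 km. Period T = 2π√(a³/μ) = 2π√(7578³/398600) = 6565.1 s = 109.42 min.
Orbits per sidereal day = 86164 / 6565.1 = 13.124.

13.12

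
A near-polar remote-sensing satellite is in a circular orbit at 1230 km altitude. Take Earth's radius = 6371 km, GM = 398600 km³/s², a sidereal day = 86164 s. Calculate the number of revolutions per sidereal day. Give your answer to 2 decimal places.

Semi-major axis a = 6371 + 1230 = 7601 km. Period T = 2π√(a³/μ) = 2π√(7601³/398600) = 6595.0 s = 109.92 min.
Orbits per sidereal day = 86164 / 6595.0 = 13.065.

13.06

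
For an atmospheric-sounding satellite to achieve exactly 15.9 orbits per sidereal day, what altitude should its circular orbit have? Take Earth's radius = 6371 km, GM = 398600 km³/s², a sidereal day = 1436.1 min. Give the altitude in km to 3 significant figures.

297 km

Required period T = 86166 / 15.9 = 5419.2 s.
From T = 2π√(a³/μ): a = (μ T²/4π²)^(1/3) = (398600 × 5419.2² / 4π²)^(1/3) = 6668 km.
Altitude h = a − R = 6668 − 6371 = 297 km.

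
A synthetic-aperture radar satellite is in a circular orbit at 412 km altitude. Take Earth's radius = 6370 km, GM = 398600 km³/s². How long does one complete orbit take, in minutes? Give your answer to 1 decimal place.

92.6 min

Semi-major axis a = 6370 + 412 = 6782 km. Period T = 2π√(a³/μ) = 2π√(6782³/398600) = 5558.4 s = 92.64 min.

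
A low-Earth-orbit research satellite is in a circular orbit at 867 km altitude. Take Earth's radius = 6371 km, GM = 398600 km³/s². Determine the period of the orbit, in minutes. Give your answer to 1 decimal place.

Semi-major axis a = 6371 + 867 = 7238 km. Period T = 2π√(a³/μ) = 2π√(7238³/398600) = 6128.3 s = 102.14 min.

102.1 min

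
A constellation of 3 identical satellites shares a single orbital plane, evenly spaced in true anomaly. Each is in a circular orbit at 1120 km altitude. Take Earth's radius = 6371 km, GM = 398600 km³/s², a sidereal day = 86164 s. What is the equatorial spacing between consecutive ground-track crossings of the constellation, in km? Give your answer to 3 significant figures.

999 km

Semi-major axis a = 6371 + 1120 = 7491 km. Period T = 2π√(a³/μ) = 2π√(7491³/398600) = 6452.4 s = 107.54 min.
Single-satellite node shift = (6452.4/86164) × 360° = 26.96°.
With 3 satellites evenly phased, successive equator crossings are 26.96/3 = 8.986° apart.
That is 8.986 × 111.2 = 999 km at the equator.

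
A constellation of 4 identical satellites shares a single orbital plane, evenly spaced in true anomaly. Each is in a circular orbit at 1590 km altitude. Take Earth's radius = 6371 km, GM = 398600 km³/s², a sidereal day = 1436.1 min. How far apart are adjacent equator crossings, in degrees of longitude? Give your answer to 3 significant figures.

Semi-major axis a = 6371 + 1590 = 7961 km. Period T = 2π√(a³/μ) = 2π√(7961³/398600) = 7069.1 s = 117.82 min.
Single-satellite node shift = (7069.1/86166) × 360° = 29.53°.
With 4 satellites evenly phased, successive equator crossings are 29.53/4 = 7.384° apart.

7.38°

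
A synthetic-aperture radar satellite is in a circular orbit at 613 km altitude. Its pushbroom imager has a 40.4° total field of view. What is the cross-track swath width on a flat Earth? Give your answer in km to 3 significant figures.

Half-angle = 40.4°/2 = 20.2°.
Swath width ≈ 2h·tan(θ/2) = 2 × 613 × tan(20.2°) = 451.1 km.

451 km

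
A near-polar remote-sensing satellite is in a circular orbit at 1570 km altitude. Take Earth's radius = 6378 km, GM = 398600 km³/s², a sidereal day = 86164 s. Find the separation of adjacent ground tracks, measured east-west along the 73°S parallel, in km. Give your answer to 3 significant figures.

959 km

Semi-major axis a = 6378 + 1570 = 7948 km. Period T = 2π√(a³/μ) = 2π√(7948³/398600) = 7051.8 s = 117.53 min.
Node shift per orbit = (7051.8/86164) × 360° = 29.46°.
Equatorial spacing = 29.46 × 111.3 km/° = 3280 km.
At 73° latitude, spacing = 3280 × cos(73°) = 959 km.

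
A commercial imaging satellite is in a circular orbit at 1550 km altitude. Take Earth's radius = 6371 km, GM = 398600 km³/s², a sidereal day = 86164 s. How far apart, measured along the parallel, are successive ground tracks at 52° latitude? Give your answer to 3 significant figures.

Semi-major axis a = 6371 + 1550 = 7921 km. Period T = 2π√(a³/μ) = 2π√(7921³/398600) = 7015.9 s = 116.93 min.
Node shift per orbit = (7015.9/86164) × 360° = 29.31°.
Equatorial spacing = 29.31 × 111.2 km/° = 3259 km.
At 52° latitude, spacing = 3259 × cos(52°) = 2007 km.

2010 km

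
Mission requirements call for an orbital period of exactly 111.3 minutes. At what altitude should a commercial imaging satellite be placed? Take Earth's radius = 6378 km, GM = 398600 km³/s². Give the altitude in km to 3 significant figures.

1290 km

T = 111.3 min = 6678.0 s.
From T = 2π√(a³/μ): a = (μ T²/4π²)^(1/3) = (398600 × 6678.0² / 4π²)^(1/3) = 7665 km.
Altitude h = a − R = 7665 − 6378 = 1287 km.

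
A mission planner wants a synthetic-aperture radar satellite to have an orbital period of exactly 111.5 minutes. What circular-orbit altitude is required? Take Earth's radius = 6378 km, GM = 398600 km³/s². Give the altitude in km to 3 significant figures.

1300 km

T = 111.5 min = 6690.0 s.
From T = 2π√(a³/μ): a = (μ T²/4π²)^(1/3) = (398600 × 6690.0² / 4π²)^(1/3) = 7674 km.
Altitude h = a − R = 7674 − 6378 = 1296 km.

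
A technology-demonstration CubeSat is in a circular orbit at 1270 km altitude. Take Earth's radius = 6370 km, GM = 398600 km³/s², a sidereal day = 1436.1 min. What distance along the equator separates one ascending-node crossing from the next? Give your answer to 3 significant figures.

Semi-major axis a = 6370 + 1270 = 7640 km. Period T = 2π√(a³/μ) = 2π√(7640³/398600) = 6645.9 s = 110.76 min.
During one orbit Earth rotates (6645.9 / 86166) × 360° = 27.77°.
At the equator that is 27.77° × (2π·6370/360) km/° = 27.77 × 111.2 = 3087 km.

3090 km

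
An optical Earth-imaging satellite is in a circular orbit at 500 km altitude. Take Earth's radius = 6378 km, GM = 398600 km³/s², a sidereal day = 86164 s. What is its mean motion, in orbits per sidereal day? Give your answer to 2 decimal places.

15.18

Semi-major axis a = 6378 + 500 = 6878 km. Period T = 2π√(a³/μ) = 2π√(6878³/398600) = 5676.8 s = 94.61 min.
Orbits per sidereal day = 86164 / 5676.8 = 15.178.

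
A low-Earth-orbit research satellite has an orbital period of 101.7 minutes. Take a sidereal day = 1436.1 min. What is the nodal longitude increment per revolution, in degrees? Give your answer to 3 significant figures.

T = 101.7 min = 6102.0 s.
During one orbit Earth rotates (6102.0 / 86166) × 360° = 25.49°.

25.5°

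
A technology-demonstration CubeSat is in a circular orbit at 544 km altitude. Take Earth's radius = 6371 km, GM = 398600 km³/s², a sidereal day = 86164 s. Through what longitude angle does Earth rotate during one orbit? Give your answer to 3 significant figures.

Semi-major axis a = 6371 + 544 = 6915 km. Period T = 2π√(a³/μ) = 2π√(6915³/398600) = 5722.7 s = 95.38 min.
During one orbit Earth rotates (5722.7 / 86164) × 360° = 23.91°.

23.9°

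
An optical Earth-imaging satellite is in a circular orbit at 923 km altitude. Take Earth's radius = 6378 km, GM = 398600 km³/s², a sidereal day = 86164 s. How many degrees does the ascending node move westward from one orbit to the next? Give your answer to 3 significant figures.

25.9°

Semi-major axis a = 6378 + 923 = 7301 km. Period T = 2π√(a³/μ) = 2π√(7301³/398600) = 6208.5 s = 103.47 min.
During one orbit Earth rotates (6208.5 / 86164) × 360° = 25.94°.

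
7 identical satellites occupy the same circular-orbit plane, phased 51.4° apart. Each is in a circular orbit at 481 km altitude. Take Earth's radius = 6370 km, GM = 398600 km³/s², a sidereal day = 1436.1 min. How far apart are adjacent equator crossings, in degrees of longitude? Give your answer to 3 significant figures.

Semi-major axis a = 6370 + 481 = 6851 km. Period T = 2π√(a³/μ) = 2π√(6851³/398600) = 5643.4 s = 94.06 min.
Single-satellite node shift = (5643.4/86166) × 360° = 23.58°.
With 7 satellites evenly phased, successive equator crossings are 23.58/7 = 3.368° apart.

3.37°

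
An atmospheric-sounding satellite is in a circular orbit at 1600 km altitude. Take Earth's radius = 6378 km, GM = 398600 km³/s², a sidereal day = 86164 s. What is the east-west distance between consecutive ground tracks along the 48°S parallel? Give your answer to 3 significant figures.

2210 km

Semi-major axis a = 6378 + 1600 = 7978 km. Period T = 2π√(a³/μ) = 2π√(7978³/398600) = 7091.7 s = 118.20 min.
Node shift per orbit = (7091.7/86164) × 360° = 29.63°.
Equatorial spacing = 29.63 × 111.3 km/° = 3298 km.
At 48° latitude, spacing = 3298 × cos(48°) = 2207 km.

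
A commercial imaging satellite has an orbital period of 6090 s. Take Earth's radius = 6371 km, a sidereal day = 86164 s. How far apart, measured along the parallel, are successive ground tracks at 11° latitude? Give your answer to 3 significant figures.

Node shift per orbit = (6090.0/86164) × 360° = 25.44°.
Equatorial spacing = 25.44 × 111.2 km/° = 2829 km.
At 11° latitude, spacing = 2829 × cos(11°) = 2777 km.

2780 km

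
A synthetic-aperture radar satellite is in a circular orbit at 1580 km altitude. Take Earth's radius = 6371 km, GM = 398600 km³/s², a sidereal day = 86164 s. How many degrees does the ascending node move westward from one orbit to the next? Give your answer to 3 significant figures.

Semi-major axis a = 6371 + 1580 = 7951 km. Period T = 2π√(a³/μ) = 2π√(7951³/398600) = 7055.8 s = 117.60 min.
During one orbit Earth rotates (7055.8 / 86164) × 360° = 29.48°.

29.5°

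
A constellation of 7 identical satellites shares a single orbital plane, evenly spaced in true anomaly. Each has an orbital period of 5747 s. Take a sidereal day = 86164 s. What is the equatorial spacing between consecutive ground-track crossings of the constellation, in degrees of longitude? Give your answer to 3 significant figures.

3.43°

Single-satellite node shift = (5747.0/86164) × 360° = 24.01°.
With 7 satellites evenly phased, successive equator crossings are 24.01/7 = 3.430° apart.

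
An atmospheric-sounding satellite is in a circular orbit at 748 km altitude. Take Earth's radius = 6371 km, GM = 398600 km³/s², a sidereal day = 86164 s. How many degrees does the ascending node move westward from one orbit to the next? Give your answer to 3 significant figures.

25.0°

Semi-major axis a = 6371 + 748 = 7119 km. Period T = 2π√(a³/μ) = 2π√(7119³/398600) = 5977.8 s = 99.63 min.
During one orbit Earth rotates (5977.8 / 86164) × 360° = 24.98°.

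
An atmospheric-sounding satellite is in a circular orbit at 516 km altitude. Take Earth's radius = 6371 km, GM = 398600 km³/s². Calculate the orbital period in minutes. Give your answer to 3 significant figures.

94.8 min

Semi-major axis a = 6371 + 516 = 6887 km. Period T = 2π√(a³/μ) = 2π√(6887³/398600) = 5688.0 s = 94.80 min.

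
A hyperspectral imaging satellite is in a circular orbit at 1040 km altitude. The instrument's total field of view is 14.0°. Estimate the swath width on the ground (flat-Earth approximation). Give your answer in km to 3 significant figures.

Half-angle = 14.0°/2 = 7°.
Swath width ≈ 2h·tan(θ/2) = 2 × 1040 × tan(7°) = 255.4 km.

255 km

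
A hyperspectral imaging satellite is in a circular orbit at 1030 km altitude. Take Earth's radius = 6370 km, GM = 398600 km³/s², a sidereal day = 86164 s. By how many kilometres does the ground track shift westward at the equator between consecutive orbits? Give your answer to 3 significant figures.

Semi-major axis a = 6370 + 1030 = 7400 km. Period T = 2π√(a³/μ) = 2π√(7400³/398600) = 6335.2 s = 105.59 min.
During one orbit Earth rotates (6335.2 / 86164) × 360° = 26.47°.
At the equator that is 26.47° × (2π·6370/360) km/° = 26.47 × 111.2 = 2943 km.

2940 km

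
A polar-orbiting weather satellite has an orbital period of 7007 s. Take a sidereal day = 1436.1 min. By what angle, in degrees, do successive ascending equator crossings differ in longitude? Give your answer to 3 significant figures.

29.3°

During one orbit Earth rotates (7007.0 / 86166) × 360° = 29.28°.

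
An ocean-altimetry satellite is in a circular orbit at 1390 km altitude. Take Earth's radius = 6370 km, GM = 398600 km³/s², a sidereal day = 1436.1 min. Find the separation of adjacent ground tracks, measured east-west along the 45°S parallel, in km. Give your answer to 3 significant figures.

2230 km

Semi-major axis a = 6370 + 1390 = 7760 km. Period T = 2π√(a³/μ) = 2π√(7760³/398600) = 6803.1 s = 113.38 min.
Node shift per orbit = (6803.1/86166) × 360° = 28.42°.
Equatorial spacing = 28.42 × 111.2 km/° = 3160 km.
At 45° latitude, spacing = 3160 × cos(45°) = 2234 km.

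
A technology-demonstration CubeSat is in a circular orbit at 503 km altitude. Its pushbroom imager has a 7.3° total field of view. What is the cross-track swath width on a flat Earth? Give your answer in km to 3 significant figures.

Half-angle = 7.3°/2 = 3.65°.
Swath width ≈ 2h·tan(θ/2) = 2 × 503 × tan(3.65°) = 64.2 km.

64.2 km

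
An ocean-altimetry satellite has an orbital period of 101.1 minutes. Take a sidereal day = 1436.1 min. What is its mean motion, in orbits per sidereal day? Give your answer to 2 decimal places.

14.20

T = 101.1 min = 6066.0 s.
Orbits per sidereal day = 86166 / 6066.0 = 14.205.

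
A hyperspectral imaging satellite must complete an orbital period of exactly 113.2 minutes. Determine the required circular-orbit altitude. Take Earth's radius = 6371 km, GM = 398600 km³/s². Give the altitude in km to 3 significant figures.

T = 113.2 min = 6792.0 s.
From T = 2π√(a³/μ): a = (μ T²/4π²)^(1/3) = (398600 × 6792.0² / 4π²)^(1/3) = 7752 km.
Altitude h = a − R = 7752 − 6371 = 1381 km.

1380 km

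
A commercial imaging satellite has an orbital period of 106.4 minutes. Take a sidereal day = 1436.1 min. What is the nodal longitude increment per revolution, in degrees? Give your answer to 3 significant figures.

26.7°

T = 106.4 min = 6384.0 s.
During one orbit Earth rotates (6384.0 / 86166) × 360° = 26.67°.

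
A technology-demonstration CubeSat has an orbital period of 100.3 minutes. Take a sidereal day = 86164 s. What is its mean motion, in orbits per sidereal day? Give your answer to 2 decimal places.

T = 100.3 min = 6018.0 s.
Orbits per sidereal day = 86164 / 6018.0 = 14.318.

14.32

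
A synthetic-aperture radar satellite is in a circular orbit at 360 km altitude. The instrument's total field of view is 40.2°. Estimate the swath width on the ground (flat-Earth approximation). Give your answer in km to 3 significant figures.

263 km

Half-angle = 40.2°/2 = 20.1°.
Swath width ≈ 2h·tan(θ/2) = 2 × 360 × tan(20.1°) = 263.5 km.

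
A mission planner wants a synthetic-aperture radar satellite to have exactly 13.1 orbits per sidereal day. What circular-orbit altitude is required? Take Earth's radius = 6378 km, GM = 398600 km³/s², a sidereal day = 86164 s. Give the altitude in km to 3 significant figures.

Required period T = 86164 / 13.1 = 6577.4 s.
From T = 2π√(a³/μ): a = (μ T²/4π²)^(1/3) = (398600 × 6577.4² / 4π²)^(1/3) = 7587 km.
Altitude h = a − R = 7587 − 6378 = 1209 km.

1210 km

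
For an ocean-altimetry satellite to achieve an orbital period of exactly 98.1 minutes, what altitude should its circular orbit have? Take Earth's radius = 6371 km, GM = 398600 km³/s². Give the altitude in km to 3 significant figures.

675 km

T = 98.1 min = 5886.0 s.
From T = 2π√(a³/μ): a = (μ T²/4π²)^(1/3) = (398600 × 5886.0² / 4π²)^(1/3) = 7046 km.
Altitude h = a − R = 7046 − 6371 = 675 km.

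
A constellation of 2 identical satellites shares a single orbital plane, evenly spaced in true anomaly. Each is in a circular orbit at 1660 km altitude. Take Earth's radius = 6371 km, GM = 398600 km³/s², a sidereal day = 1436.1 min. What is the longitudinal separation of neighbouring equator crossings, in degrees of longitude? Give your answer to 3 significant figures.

15.0°

Semi-major axis a = 6371 + 1660 = 8031 km. Period T = 2π√(a³/μ) = 2π√(8031³/398600) = 7162.5 s = 119.38 min.
Single-satellite node shift = (7162.5/86166) × 360° = 29.92°.
With 2 satellites evenly phased, successive equator crossings are 29.92/2 = 14.962° apart.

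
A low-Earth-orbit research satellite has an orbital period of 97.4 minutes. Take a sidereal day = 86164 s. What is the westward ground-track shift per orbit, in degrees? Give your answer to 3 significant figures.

24.4°

T = 97.4 min = 5844.0 s.
During one orbit Earth rotates (5844.0 / 86164) × 360° = 24.42°.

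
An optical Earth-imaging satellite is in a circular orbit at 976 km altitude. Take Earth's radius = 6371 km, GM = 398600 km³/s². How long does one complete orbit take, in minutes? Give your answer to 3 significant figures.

104 min

Semi-major axis a = 6371 + 976 = 7347 km. Period T = 2π√(a³/μ) = 2π√(7347³/398600) = 6267.2 s = 104.45 min.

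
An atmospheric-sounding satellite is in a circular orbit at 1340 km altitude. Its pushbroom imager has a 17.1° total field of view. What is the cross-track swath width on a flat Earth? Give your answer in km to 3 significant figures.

403 km

Half-angle = 17.1°/2 = 8.55°.
Swath width ≈ 2h·tan(θ/2) = 2 × 1340 × tan(8.55°) = 402.9 km.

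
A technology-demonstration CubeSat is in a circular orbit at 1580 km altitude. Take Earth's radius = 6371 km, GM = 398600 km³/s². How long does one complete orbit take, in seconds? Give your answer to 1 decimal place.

Semi-major axis a = 6371 + 1580 = 7951 km. Period T = 2π√(a³/μ) = 2π√(7951³/398600) = 7055.8 s = 117.60 min.

7055.8 seconds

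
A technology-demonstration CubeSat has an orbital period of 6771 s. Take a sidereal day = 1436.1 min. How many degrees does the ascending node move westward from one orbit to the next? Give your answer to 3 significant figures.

28.3°

During one orbit Earth rotates (6771.0 / 86166) × 360° = 28.29°.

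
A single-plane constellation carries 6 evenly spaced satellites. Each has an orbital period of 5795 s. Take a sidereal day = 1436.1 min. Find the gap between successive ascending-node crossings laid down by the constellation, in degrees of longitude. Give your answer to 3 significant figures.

Single-satellite node shift = (5795.0/86166) × 360° = 24.21°.
With 6 satellites evenly phased, successive equator crossings are 24.21/6 = 4.035° apart.

4.04°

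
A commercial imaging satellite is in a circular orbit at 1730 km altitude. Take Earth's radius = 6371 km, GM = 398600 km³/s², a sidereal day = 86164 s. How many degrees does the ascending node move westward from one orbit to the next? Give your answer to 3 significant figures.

Semi-major axis a = 6371 + 1730 = 8101 km. Period T = 2π√(a³/μ) = 2π√(8101³/398600) = 7256.4 s = 120.94 min.
During one orbit Earth rotates (7256.4 / 86164) × 360° = 30.32°.

30.3°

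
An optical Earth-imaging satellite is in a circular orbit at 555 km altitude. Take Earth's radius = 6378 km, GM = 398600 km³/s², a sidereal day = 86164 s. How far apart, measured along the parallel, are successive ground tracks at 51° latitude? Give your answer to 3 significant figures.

Semi-major axis a = 6378 + 555 = 6933 km. Period T = 2π√(a³/μ) = 2π√(6933³/398600) = 5745.0 s = 95.75 min.
Node shift per orbit = (5745.0/86164) × 360° = 24.00°.
Equatorial spacing = 24.00 × 111.3 km/° = 2672 km.
At 51° latitude, spacing = 2672 × cos(51°) = 1682 km.

1680 km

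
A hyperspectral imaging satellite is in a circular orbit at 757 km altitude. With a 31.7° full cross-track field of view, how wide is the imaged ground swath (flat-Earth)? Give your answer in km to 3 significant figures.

Half-angle = 31.7°/2 = 15.85°.
Swath width ≈ 2h·tan(θ/2) = 2 × 757 × tan(15.85°) = 429.8 km.

430 km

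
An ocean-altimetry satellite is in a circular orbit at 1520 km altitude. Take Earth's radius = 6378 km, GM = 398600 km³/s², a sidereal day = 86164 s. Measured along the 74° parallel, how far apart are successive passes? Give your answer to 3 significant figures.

Semi-major axis a = 6378 + 1520 = 7898 km. Period T = 2π√(a³/μ) = 2π√(7898³/398600) = 6985.3 s = 116.42 min.
Node shift per orbit = (6985.3/86164) × 360° = 29.19°.
Equatorial spacing = 29.19 × 111.3 km/° = 3249 km.
At 74° latitude, spacing = 3249 × cos(74°) = 895 km.

895 km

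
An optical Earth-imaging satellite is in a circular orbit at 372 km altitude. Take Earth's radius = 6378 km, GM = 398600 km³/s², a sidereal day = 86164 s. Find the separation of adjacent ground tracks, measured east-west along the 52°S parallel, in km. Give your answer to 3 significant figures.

1580 km

Semi-major axis a = 6378 + 372 = 6750 km. Period T = 2π√(a³/μ) = 2π√(6750³/398600) = 5519.1 s = 91.98 min.
Node shift per orbit = (5519.1/86164) × 360° = 23.06°.
Equatorial spacing = 23.06 × 111.3 km/° = 2567 km.
At 52° latitude, spacing = 2567 × cos(52°) = 1580 km.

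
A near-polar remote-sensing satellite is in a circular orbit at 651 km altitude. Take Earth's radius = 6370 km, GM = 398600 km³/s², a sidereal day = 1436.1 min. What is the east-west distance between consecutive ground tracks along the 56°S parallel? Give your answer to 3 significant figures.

Semi-major axis a = 6370 + 651 = 7021 km. Period T = 2π√(a³/μ) = 2π√(7021³/398600) = 5854.8 s = 97.58 min.
Node shift per orbit = (5854.8/86166) × 360° = 24.46°.
Equatorial spacing = 24.46 × 111.2 km/° = 2720 km.
At 56° latitude, spacing = 2720 × cos(56°) = 1521 km.

1520 km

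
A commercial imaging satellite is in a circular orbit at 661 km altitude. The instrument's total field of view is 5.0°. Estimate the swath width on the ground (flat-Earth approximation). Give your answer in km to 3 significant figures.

Half-angle = 5.0°/2 = 2.5°.
Swath width ≈ 2h·tan(θ/2) = 2 × 661 × tan(2.5°) = 57.7 km.

57.7 km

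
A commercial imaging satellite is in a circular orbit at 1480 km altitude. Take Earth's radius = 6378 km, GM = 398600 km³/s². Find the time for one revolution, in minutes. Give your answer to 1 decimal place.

115.5 min

Semi-major axis a = 6378 + 1480 = 7858 km. Period T = 2π√(a³/μ) = 2π√(7858³/398600) = 6932.3 s = 115.54 min.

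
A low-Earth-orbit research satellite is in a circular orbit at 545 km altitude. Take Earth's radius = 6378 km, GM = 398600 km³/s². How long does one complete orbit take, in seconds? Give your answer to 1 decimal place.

5732.6 seconds

Semi-major axis a = 6378 + 545 = 6923 km. Period T = 2π√(a³/μ) = 2π√(6923³/398600) = 5732.6 s = 95.54 min.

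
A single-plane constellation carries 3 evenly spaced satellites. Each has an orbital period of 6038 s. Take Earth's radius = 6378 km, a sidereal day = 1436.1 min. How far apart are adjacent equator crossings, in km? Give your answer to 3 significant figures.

936 km

Single-satellite node shift = (6038.0/86166) × 360° = 25.23°.
With 3 satellites evenly phased, successive equator crossings are 25.23/3 = 8.409° apart.
That is 8.409 × 111.3 = 936 km at the equator.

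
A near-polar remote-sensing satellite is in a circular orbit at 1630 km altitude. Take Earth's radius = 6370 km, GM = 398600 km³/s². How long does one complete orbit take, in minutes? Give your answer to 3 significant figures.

Semi-major axis a = 6370 + 1630 = 8000 km. Period T = 2π√(a³/μ) = 2π√(8000³/398600) = 7121.1 s = 118.68 min.

119 min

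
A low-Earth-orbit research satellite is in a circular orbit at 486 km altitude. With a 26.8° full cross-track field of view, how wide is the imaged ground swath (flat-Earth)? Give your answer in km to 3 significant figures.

Half-angle = 26.8°/2 = 13.4°.
Swath width ≈ 2h·tan(θ/2) = 2 × 486 × tan(13.4°) = 231.6 km.

232 km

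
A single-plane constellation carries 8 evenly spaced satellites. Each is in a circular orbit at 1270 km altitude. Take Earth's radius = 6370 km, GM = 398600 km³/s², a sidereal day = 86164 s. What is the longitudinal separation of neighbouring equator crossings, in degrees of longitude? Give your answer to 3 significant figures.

3.47°

Semi-major axis a = 6370 + 1270 = 7640 km. Period T = 2π√(a³/μ) = 2π√(7640³/398600) = 6645.9 s = 110.76 min.
Single-satellite node shift = (6645.9/86164) × 360° = 27.77°.
With 8 satellites evenly phased, successive equator crossings are 27.77/8 = 3.471° apart.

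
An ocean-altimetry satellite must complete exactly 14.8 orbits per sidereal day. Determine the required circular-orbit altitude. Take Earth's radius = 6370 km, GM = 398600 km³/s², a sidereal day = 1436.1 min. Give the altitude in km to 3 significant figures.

625 km

Required period T = 86166 / 14.8 = 5822.0 s.
From T = 2π√(a³/μ): a = (μ T²/4π²)^(1/3) = (398600 × 5822.0² / 4π²)^(1/3) = 6995 km.
Altitude h = a − R = 6995 − 6370 = 625 km.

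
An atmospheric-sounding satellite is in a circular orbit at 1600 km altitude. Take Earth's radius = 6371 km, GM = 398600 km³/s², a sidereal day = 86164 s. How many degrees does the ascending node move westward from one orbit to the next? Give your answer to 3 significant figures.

Semi-major axis a = 6371 + 1600 = 7971 km. Period T = 2π√(a³/μ) = 2π√(7971³/398600) = 7082.4 s = 118.04 min.
During one orbit Earth rotates (7082.4 / 86164) × 360° = 29.59°.

29.6°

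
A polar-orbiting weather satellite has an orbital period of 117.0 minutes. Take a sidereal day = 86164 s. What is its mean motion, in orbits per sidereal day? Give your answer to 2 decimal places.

12.27

T = 117.0 min = 7020.0 s.
Orbits per sidereal day = 86164 / 7020.0 = 12.274.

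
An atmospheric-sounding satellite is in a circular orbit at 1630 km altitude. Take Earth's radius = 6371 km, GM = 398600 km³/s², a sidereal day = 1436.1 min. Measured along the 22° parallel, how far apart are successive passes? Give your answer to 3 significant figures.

Semi-major axis a = 6371 + 1630 = 8001 km. Period T = 2π√(a³/μ) = 2π√(8001³/398600) = 7122.4 s = 118.71 min.
Node shift per orbit = (7122.4/86166) × 360° = 29.76°.
Equatorial spacing = 29.76 × 111.2 km/° = 3309 km.
At 22° latitude, spacing = 3309 × cos(22°) = 3068 km.

3070 km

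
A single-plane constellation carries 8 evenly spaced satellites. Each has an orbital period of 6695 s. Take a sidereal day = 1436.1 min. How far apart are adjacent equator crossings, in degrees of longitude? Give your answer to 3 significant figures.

3.50°

Single-satellite node shift = (6695.0/86166) × 360° = 27.97°.
With 8 satellites evenly phased, successive equator crossings are 27.97/8 = 3.496° apart.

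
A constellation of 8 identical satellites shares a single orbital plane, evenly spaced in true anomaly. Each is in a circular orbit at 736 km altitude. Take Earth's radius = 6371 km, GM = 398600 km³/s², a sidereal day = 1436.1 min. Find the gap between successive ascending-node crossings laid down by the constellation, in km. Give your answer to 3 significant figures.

Semi-major axis a = 6371 + 736 = 7107 km. Period T = 2π√(a³/μ) = 2π√(7107³/398600) = 5962.7 s = 99.38 min.
Single-satellite node shift = (5962.7/86166) × 360° = 24.91°.
With 8 satellites evenly phased, successive equator crossings are 24.91/8 = 3.114° apart.
That is 3.114 × 111.2 = 346 km at the equator.

346 km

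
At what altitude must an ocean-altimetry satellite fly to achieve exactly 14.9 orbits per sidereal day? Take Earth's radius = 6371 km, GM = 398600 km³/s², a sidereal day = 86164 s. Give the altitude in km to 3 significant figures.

Required period T = 86164 / 14.9 = 5782.8 s.
From T = 2π√(a³/μ): a = (μ T²/4π²)^(1/3) = (398600 × 5782.8² / 4π²)^(1/3) = 6963 km.
Altitude h = a − R = 6963 − 6371 = 592 km.

592 km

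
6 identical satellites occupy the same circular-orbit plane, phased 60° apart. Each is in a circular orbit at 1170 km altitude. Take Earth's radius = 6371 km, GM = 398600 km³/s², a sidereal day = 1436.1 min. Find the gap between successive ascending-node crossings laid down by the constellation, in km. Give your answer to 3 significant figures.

Semi-major axis a = 6371 + 1170 = 7541 km. Period T = 2π√(a³/μ) = 2π√(7541³/398600) = 6517.1 s = 108.62 min.
Single-satellite node shift = (6517.1/86166) × 360° = 27.23°.
With 6 satellites evenly phased, successive equator crossings are 27.23/6 = 4.538° apart.
That is 4.538 × 111.2 = 505 km at the equator.

505 km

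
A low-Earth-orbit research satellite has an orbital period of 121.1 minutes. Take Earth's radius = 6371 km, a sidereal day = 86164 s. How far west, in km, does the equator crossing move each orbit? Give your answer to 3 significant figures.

3380 km

T = 121.1 min = 7266.0 s.
During one orbit Earth rotates (7266.0 / 86164) × 360° = 30.36°.
At the equator that is 30.36° × (2π·6371/360) km/° = 30.36 × 111.2 = 3376 km.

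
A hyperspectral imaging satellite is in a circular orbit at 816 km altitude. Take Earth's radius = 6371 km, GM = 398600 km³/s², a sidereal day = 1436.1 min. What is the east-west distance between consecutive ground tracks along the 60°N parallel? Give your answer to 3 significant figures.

Semi-major axis a = 6371 + 816 = 7187 km. Period T = 2π√(a³/μ) = 2π√(7187³/398600) = 6063.6 s = 101.06 min.
Node shift per orbit = (6063.6/86166) × 360° = 25.33°.
Equatorial spacing = 25.33 × 111.2 km/° = 2817 km.
At 60° latitude, spacing = 2817 × cos(60°) = 1408 km.

1410 km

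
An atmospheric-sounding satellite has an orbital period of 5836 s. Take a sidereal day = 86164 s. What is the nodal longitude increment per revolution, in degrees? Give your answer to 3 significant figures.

24.4°

During one orbit Earth rotates (5836.0 / 86164) × 360° = 24.38°.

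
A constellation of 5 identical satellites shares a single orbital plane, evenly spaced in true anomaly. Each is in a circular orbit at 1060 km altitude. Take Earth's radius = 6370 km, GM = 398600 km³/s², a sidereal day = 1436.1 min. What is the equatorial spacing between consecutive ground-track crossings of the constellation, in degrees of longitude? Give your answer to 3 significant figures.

5.33°

Semi-major axis a = 6370 + 1060 = 7430 km. Period T = 2π√(a³/μ) = 2π√(7430³/398600) = 6373.7 s = 106.23 min.
Single-satellite node shift = (6373.7/86166) × 360° = 26.63°.
With 5 satellites evenly phased, successive equator crossings are 26.63/5 = 5.326° apart.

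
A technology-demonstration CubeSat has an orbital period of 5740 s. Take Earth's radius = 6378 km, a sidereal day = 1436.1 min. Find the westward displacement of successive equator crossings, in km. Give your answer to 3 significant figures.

During one orbit Earth rotates (5740.0 / 86166) × 360° = 23.98°.
At the equator that is 23.98° × (2π·6378/360) km/° = 23.98 × 111.3 = 2670 km.

2670 km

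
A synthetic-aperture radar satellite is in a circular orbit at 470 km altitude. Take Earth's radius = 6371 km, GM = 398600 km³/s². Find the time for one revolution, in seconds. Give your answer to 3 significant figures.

5630 seconds

Semi-major axis a = 6371 + 470 = 6841 km. Period T = 2π√(a³/μ) = 2π√(6841³/398600) = 5631.1 s = 93.85 min.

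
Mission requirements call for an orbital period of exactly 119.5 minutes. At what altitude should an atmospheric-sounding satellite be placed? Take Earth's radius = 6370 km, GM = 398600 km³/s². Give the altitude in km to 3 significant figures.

1670 km

T = 119.5 min = 7170.0 s.
From T = 2π√(a³/μ): a = (μ T²/4π²)^(1/3) = (398600 × 7170.0² / 4π²)^(1/3) = 8037 km.
Altitude h = a − R = 8037 − 6370 = 1667 km.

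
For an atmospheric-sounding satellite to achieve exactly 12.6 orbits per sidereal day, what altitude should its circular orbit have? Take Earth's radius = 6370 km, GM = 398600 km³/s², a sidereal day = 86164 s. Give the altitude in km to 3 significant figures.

1420 km

Required period T = 86164 / 12.6 = 6838.4 s.
From T = 2π√(a³/μ): a = (μ T²/4π²)^(1/3) = (398600 × 6838.4² / 4π²)^(1/3) = 7787 km.
Altitude h = a − R = 7787 − 6370 = 1417 km.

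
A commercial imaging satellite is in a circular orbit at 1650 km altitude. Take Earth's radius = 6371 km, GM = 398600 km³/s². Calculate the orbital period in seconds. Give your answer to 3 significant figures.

7150 seconds

Semi-major axis a = 6371 + 1650 = 8021 km. Period T = 2π√(a³/μ) = 2π√(8021³/398600) = 7149.1 s = 119.15 min.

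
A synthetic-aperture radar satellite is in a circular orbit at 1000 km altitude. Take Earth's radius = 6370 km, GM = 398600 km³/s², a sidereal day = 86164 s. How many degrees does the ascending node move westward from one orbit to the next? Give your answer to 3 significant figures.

Semi-major axis a = 6370 + 1000 = 7370 km. Period T = 2π√(a³/μ) = 2π√(7370³/398600) = 6296.7 s = 104.94 min.
During one orbit Earth rotates (6296.7 / 86164) × 360° = 26.31°.

26.3°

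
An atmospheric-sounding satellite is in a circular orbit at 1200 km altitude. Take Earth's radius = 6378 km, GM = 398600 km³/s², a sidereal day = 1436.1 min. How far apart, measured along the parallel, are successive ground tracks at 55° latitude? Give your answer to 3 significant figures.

Semi-major axis a = 6378 + 1200 = 7578 km. Period T = 2π√(a³/μ) = 2π√(7578³/398600) = 6565.1 s = 109.42 min.
Node shift per orbit = (6565.1/86166) × 360° = 27.43°.
Equatorial spacing = 27.43 × 111.3 km/° = 3053 km.
At 55° latitude, spacing = 3053 × cos(55°) = 1751 km.

1750 km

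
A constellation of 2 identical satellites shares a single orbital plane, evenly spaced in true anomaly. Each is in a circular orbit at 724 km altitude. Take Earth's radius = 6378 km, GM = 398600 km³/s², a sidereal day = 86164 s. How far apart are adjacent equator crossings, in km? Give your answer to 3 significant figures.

1390 km

Semi-major axis a = 6378 + 724 = 7102 km. Period T = 2π√(a³/μ) = 2π√(7102³/398600) = 5956.4 s = 99.27 min.
Single-satellite node shift = (5956.4/86164) × 360° = 24.89°.
With 2 satellites evenly phased, successive equator crossings are 24.89/2 = 12.443° apart.
That is 12.443 × 111.3 = 1385 km at the equator.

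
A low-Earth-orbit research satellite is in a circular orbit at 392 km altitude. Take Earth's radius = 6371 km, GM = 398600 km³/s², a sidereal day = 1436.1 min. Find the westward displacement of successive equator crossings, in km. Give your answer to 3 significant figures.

Semi-major axis a = 6371 + 392 = 6763 km. Period T = 2π√(a³/μ) = 2π√(6763³/398600) = 5535.0 s = 92.25 min.
During one orbit Earth rotates (5535.0 / 86166) × 360° = 23.13°.
At the equator that is 23.13° × (2π·6371/360) km/° = 23.13 × 111.2 = 2571 km.

2570 km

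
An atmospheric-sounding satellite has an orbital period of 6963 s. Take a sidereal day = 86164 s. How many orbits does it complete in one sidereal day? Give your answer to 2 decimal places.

Orbits per sidereal day = 86164 / 6963.0 = 12.375.

12.37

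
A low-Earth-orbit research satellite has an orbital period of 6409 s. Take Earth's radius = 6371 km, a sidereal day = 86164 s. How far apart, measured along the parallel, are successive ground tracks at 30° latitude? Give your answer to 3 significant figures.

Node shift per orbit = (6409.0/86164) × 360° = 26.78°.
Equatorial spacing = 26.78 × 111.2 km/° = 2978 km.
At 30° latitude, spacing = 2978 × cos(30°) = 2579 km.

2580 km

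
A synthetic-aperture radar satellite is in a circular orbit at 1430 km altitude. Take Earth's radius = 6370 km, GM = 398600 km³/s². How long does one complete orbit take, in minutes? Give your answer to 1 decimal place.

114.3 min

Semi-major axis a = 6370 + 1430 = 7800 km. Period T = 2π√(a³/μ) = 2π√(7800³/398600) = 6855.7 s = 114.26 min.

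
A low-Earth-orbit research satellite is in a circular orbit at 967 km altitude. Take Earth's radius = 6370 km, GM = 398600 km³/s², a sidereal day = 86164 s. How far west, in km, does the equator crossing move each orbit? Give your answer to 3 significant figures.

Semi-major axis a = 6370 + 967 = 7337 km. Period T = 2π√(a³/μ) = 2π√(7337³/398600) = 6254.4 s = 104.24 min.
During one orbit Earth rotates (6254.4 / 86164) × 360° = 26.13°.
At the equator that is 26.13° × (2π·6370/360) km/° = 26.13 × 111.2 = 2905 km.

2910 km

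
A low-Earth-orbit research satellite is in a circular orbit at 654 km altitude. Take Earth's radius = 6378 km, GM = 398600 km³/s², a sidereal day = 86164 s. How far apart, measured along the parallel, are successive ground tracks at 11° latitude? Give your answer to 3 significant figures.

Semi-major axis a = 6378 + 654 = 7032 km. Period T = 2π√(a³/μ) = 2π√(7032³/398600) = 5868.5 s = 97.81 min.
Node shift per orbit = (5868.5/86164) × 360° = 24.52°.
Equatorial spacing = 24.52 × 111.3 km/° = 2729 km.
At 11° latitude, spacing = 2729 × cos(11°) = 2679 km.

2680 km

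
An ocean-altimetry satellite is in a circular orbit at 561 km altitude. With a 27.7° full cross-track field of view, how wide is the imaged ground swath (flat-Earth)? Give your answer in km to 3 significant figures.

277 km

Half-angle = 27.7°/2 = 13.85°.
Swath width ≈ 2h·tan(θ/2) = 2 × 561 × tan(13.85°) = 276.6 km.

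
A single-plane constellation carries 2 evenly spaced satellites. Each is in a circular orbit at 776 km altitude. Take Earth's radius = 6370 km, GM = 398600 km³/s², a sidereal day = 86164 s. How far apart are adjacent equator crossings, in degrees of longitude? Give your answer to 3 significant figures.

12.6°

Semi-major axis a = 6370 + 776 = 7146 km. Period T = 2π√(a³/μ) = 2π√(7146³/398600) = 6011.8 s = 100.20 min.
Single-satellite node shift = (6011.8/86164) × 360° = 25.12°.
With 2 satellites evenly phased, successive equator crossings are 25.12/2 = 12.559° apart.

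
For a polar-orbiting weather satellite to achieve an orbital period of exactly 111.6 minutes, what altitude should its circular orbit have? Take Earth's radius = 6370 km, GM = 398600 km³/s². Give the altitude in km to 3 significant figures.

1310 km

T = 111.6 min = 6696.0 s.
From T = 2π√(a³/μ): a = (μ T²/4π²)^(1/3) = (398600 × 6696.0² / 4π²)^(1/3) = 7678 km.
Altitude h = a − R = 7678 − 6370 = 1308 km.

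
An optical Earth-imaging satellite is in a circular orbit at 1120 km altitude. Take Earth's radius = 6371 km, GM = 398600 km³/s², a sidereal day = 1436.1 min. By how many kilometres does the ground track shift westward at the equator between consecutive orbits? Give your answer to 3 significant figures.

Semi-major axis a = 6371 + 1120 = 7491 km. Period T = 2π√(a³/μ) = 2π√(7491³/398600) = 6452.4 s = 107.54 min.
During one orbit Earth rotates (6452.4 / 86166) × 360° = 26.96°.
At the equator that is 26.96° × (2π·6371/360) km/° = 26.96 × 111.2 = 2998 km.

3000 km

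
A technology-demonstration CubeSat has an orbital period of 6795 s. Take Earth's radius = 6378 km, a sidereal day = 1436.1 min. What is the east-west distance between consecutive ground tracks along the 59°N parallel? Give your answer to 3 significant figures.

Node shift per orbit = (6795.0/86166) × 360° = 28.39°.
Equatorial spacing = 28.39 × 111.3 km/° = 3160 km.
At 59° latitude, spacing = 3160 × cos(59°) = 1628 km.

1630 km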